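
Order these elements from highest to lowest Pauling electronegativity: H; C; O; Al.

O > C > H > Al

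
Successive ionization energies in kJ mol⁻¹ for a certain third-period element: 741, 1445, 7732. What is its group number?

Look for the largest jump between consecutive ionization energies: IE3/IE2 ≈ 5.4, far larger than any earlier ratio.
That jump marks the point where a core electron is being removed. So the atom has 2 valence electrons.
A main-group element with 2 valence electrons is in group 2.

Group 2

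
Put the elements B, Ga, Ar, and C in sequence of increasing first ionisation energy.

Ga < B < C < Ar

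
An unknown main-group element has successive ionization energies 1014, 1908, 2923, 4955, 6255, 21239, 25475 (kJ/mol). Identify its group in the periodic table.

Group 15

Look for the largest jump between consecutive ionization energies: IE6/IE5 ≈ 3.4, far larger than any earlier ratio.
That jump marks the point where a core electron is being removed. So the atom has 5 valence electrons.
A main-group element with 5 valence electrons is in group 15.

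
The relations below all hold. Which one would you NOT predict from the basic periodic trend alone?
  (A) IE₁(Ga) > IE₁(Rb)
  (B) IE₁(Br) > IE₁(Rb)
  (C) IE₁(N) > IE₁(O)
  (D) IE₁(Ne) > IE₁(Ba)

The general trend: first ionisation energy increases across a period and decreases down a group.
(A) Ga (period 4, group 13) vs Rb (period 5, group 1): the stated order agrees with the simple trend.
(B) Br (period 4, group 17) vs Rb (period 5, group 1): the stated order agrees with the simple trend.
(C) N (period 2, group 15) vs O (period 2, group 16): the stated order contradicts the simple trend.
(D) Ne (period 2, group 18) vs Ba (period 6, group 2): the stated order agrees with the simple trend.
The exception is (C): pairing an electron in O's 2p⁴ costs repulsion energy, so O ionizes more easily than half-filled N (2p³).

(C)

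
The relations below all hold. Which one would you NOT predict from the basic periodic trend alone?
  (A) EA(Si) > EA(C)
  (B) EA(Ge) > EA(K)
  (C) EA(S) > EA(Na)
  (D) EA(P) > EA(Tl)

The general trend: electron affinity increases across a period and decreases down a group.
(A) Si (period 3, group 14) vs C (period 2, group 14): the stated order contradicts the simple trend.
(B) Ge (period 4, group 14) vs K (period 4, group 1): the stated order agrees with the simple trend.
(C) S (period 3, group 16) vs Na (period 3, group 1): the stated order agrees with the simple trend.
(D) P (period 3, group 15) vs Tl (period 6, group 13): the stated order agrees with the simple trend.
The exception is (A): Si's larger, more diffuse 3p orbitals accept an added electron slightly more readily than C's compact 2p.

(A)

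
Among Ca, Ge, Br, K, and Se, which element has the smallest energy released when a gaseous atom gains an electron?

Adding an electron releases more energy for atoms nearer the top right (short of the noble gases).
All lie in period 4; the across-period trend (electron affinity increases left to right) applies, with the exception below.
Note the exception: K has a higher electron affinity than Ca, contrary to the simple trend — adding an electron to Ca (ns²) has to open a new, higher-energy np subshell, which is unfavourable.
Approximate values (kJ/mol): K 48, Ca 2, Ge 119, Se 195, Br 325.
The smallest energy released when a gaseous atom gains an electron among these belongs to Ca.

Ca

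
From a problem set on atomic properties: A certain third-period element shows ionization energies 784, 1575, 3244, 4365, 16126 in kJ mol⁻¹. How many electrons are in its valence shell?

4

Look for the largest jump between consecutive ionization energies: IE5/IE4 ≈ 3.7, far larger than any earlier ratio.
That jump marks the point where a core electron is being removed. So the atom has 4 valence electrons.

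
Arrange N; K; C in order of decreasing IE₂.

After 1 electron has been removed, what remains? N⁺ still has 4 valence electrons; K⁺ is the bare [Ar] core; C⁺ still has 3 valence electrons.
Core electrons are held far more tightly than valence electrons, so K tops the IE_2 order.
Valence configurations: N⁺ [He]2s²2p², C⁺ [He]2s²2p¹.
The numbers (kJ/mol): N 2856, K 3052, C 2353.
So the second ionization energies run C < N < K.

K > N > C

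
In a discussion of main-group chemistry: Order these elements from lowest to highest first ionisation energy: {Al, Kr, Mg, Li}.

Li is in period 2, group 1; Mg is in period 3, group 2; Al is in period 3, group 13; Kr is in period 4, group 18.
Removing the outermost electron gets harder across a period and easier down a group.
Neither a single period nor a single group — weigh both effects.
Al > Li: period and group pull opposite ways; the across-period shift dominates (578 vs 520 kJ/mol).
Mg > Al: this pair runs against the simple trend — see the exception note.
Kr > Mg: period and group pull opposite ways; the across-period shift dominates (1351 vs 738 kJ/mol).
Note the exception: Mg has a higher first ionization energy than Al, contrary to the simple trend — Al's single 3p electron is easier to remove than one from Mg's filled 3s².
Tabulated first ionization energy (kJ/mol): Li 520, Mg 738, Al 578, Kr 1351.
So from lowest to highest: Li < Al < Mg < Kr.

Li < Al < Mg < Kr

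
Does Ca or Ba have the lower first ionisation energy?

Ca is in period 4, group 2; Ba is in period 6, group 2.
Across a period the outer electron is held more tightly (higher IE₁); down a group it sits in a higher shell, more shielded, and comes off more easily.
All are in group 2, so first ionization energy increases up the group.
So Ba has the lower first ionisation energy (Ba < Ca).

Ba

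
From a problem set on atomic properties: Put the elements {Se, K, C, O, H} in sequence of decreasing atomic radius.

K > Se > C > O > H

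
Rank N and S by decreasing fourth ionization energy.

The fourth ionization energy removes an electron from the +3 ion. For each element: N³⁺ still has 2 valence electrons; S³⁺ still has 3 valence electrons.
All are still removing valence electrons, so compare the +3 ions as you would atoms: IE_4 generally rises across a period (higher Z_eff) and falls down a group (larger shell), subject to the usual subshell exceptions.
Valence configurations: N³⁺ [He]2s², S³⁺ [Ne]3s²3p¹.
Tabulated IE_4 (kJ/mol): N 7475, S 4556.
Hence IE_4: S < N.

N > S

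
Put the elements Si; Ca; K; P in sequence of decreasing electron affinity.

Si > P > K > Ca

Si is in period 3, group 14; P is in period 3, group 15; K is in period 4, group 1; Ca is in period 4, group 2.
Electron affinity generally becomes more exothermic across a period toward the halogens and less exothermic down a group.
These span different periods and groups, so the two trends combine.
K > Ca: this pair runs against the simple trend — see the exception note.
P > K: relative to K, both the across-period and down-group shifts push P's electron affinity up.
Si > P: this pair runs against the simple trend — see the exception note.
Note the exception: K has a higher electron affinity than Ca, contrary to the simple trend — adding an electron to Ca (ns²) has to open a new, higher-energy np subshell, which is unfavourable.
Note the exception: Si has a higher electron affinity than P, contrary to the simple trend — adding an electron to P's half-filled 3p³ is unfavourable, so Si (3p²) has the more exothermic EA.
Approximate values (kJ/mol): Si 134, P 72, K 48, Ca 2.
So from highest to lowest: Si > P > K > Ca.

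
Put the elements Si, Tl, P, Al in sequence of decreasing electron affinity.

Si, P, Al, Tl

Al is in period 3, group 13; Si is in period 3, group 14; P is in period 3, group 15; Tl is in period 6, group 13.
Adding an electron releases more energy for atoms nearer the top right (short of the noble gases).
These span different periods and groups, so the two trends combine.
Al > Tl: they share group 13; the group trend gives Al the larger value.
P > Al: P lies to the right of Al in period 3, so the across-period effect alone puts P higher.
Si > P: this pair runs against the simple trend — see the exception note.
Note the exception: Si has a higher electron affinity than P, contrary to the simple trend — adding an electron to P's half-filled 3p³ is unfavourable, so Si (3p²) has the more exothermic EA.
Tabulated electron affinity (kJ/mol): Al 42, Si 134, P 72, Tl 19.
So from highest to lowest: Si > P > Al > Tl.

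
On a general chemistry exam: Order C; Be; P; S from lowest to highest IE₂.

The second ionization energy removes an electron from the +1 ion. For each element: C⁺ still has 3 valence electrons; Be⁺ still has 1 valence electron; P⁺ still has 4 valence electrons; S⁺ still has 5 valence electrons.
All are still removing valence electrons, so compare the +1 ions as you would atoms: IE_2 generally rises across a period (higher Z_eff) and falls down a group (larger shell), subject to the usual subshell exceptions.
Valence configurations: C⁺ [He]2s²2p¹, Be⁺ [He]2s¹, P⁺ [Ne]3s²3p², S⁺ [Ne]3s²3p³.
The numbers (kJ/mol): C 2353, Be 1757, P 1907, S 2252.
So the second ionization energies run Be < P < S < C.

Be, P, S, C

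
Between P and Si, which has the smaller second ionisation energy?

Si

After 1 electron has been removed, what remains? P⁺ still has 4 valence electrons; Si⁺ still has 3 valence electrons.
All are still removing valence electrons, so compare the +1 ions as you would atoms: IE_2 generally rises across a period (higher Z_eff) and falls down a group (larger shell), subject to the usual subshell exceptions.
Valence configurations: P⁺ [Ne]3s²3p², Si⁺ [Ne]3s²3p¹.
Approximate IE_2 values (kJ/mol): P 1907, Si 1577.
Putting it together, IE_2: Si < P.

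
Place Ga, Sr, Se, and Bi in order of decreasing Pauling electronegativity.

Se > Bi > Ga > Sr

Ga is in period 4, group 13; Se is in period 4, group 16; Sr is in period 5, group 2; Bi is in period 6, group 15.
EN rises left→right (higher Z_eff, smaller atoms) and falls top→bottom (larger, more shielded atoms).
Here both period and group differ, so the two effects have to be weighed against each other.
Ga > Sr: relative to Sr, both the across-period and down-group shifts push Ga's electronegativity up.
Bi > Ga: the two effects oppose for this pair; the across-period effect wins (2.02 vs 1.81).
Se > Bi: both effects reinforce here, so Se is clearly the higher of the two.
For reference (Pauling): Ga 1.81, Se 2.55, Sr 0.95, Bi 2.02.
So from highest to lowest: Se > Bi > Ga > Sr.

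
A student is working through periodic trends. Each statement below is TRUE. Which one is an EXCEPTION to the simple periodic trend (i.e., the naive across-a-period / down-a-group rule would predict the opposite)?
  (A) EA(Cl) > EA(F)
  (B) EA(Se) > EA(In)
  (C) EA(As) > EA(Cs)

(A)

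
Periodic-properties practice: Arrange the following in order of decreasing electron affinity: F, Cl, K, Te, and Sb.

Cl > F > Te > Sb > K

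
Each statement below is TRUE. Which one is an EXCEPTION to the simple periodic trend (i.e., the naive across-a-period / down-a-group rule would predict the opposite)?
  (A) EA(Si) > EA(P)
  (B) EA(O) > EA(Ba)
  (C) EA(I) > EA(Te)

(A)

The general trend: electron affinity increases across a period and decreases down a group.
(A) Si (period 3, group 14) vs P (period 3, group 15): the stated order contradicts the simple trend.
(B) O (period 2, group 16) vs Ba (period 6, group 2): the stated order agrees with the simple trend.
(C) I (period 5, group 17) vs Te (period 5, group 16): the stated order agrees with the simple trend.
The exception is (A): adding an electron to P's half-filled 3p³ is unfavourable, so Si (3p²) has the more exothermic EA.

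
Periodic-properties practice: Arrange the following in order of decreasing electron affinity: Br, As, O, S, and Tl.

O is in period 2, group 16; S is in period 3, group 16; As is in period 4, group 15; Br is in period 4, group 17; Tl is in period 6, group 13.
Atoms with high Z_eff and room in the valence shell (especially the halogens) have the most exothermic electron affinities.
These span different periods and groups, so the two trends combine.
As > Tl: relative to Tl, both the across-period and down-group shifts push As's electron affinity up.
O > As: relative to As, both the across-period and down-group shifts push O's electron affinity up.
S > O: this pair runs against the simple trend — see the exception note.
Br > S: the two effects oppose for this pair; the across-period effect wins (325 vs 200 kJ/mol).
Note the exception: S has a higher electron affinity than O, contrary to the simple trend — the compact 2p subshell of O repels the added electron more than S's larger 3p does.
Approximate values (kJ/mol): O 141, S 200, As 78, Br 325, Tl 19.
So from highest to lowest: Br > S > O > As > Tl.

Br > S > O > As > Tl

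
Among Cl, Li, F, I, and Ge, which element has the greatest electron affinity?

Cl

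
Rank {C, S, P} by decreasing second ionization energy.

Consider each +1 ion: C⁺ still has 3 valence electrons; S⁺ still has 5 valence electrons; P⁺ still has 4 valence electrons.
All are still removing valence electrons, so compare the +1 ions as you would atoms: IE_2 generally rises across a period (higher Z_eff) and falls down a group (larger shell), subject to the usual subshell exceptions.
Valence configurations: C⁺ [He]2s²2p¹, S⁺ [Ne]3s²3p³, P⁺ [Ne]3s²3p².
Approximate IE_2 values (kJ/mol): C 2353, S 2252, P 1907.
So the second ionization energies run P < S < C.

C, S, P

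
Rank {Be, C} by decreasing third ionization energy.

IE_3 is the cost of taking one more electron from the +2 cation: Be²⁺ is the bare [He] core; C²⁺ still has 2 valence electrons.
Core electrons are held far more tightly than valence electrons, so Be tops the IE_3 order.
Tabulated IE_3 (kJ/mol): Be 14849, C 4620.
Putting it together, IE_3: C < Be.

Be, C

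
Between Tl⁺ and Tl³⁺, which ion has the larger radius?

Tl⁺

Both ions have Z = 81 protons, but Tl³⁺ has lost more electrons, so its remaining electrons feel a larger effective nuclear charge per electron and are pulled in more tightly.
Higher positive charge → smaller ion, so Tl⁺ > Tl³⁺.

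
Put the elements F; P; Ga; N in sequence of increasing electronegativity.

N is in period 2, group 15; F is in period 2, group 17; P is in period 3, group 15; Ga is in period 4, group 13.
EN rises left→right (higher Z_eff, smaller atoms) and falls top→bottom (larger, more shielded atoms).
These span different periods and groups, so the two trends combine.
P > Ga: relative to Ga, both the across-period and down-group shifts push P's electronegativity up.
N > P: they share group 15; the group trend gives N the larger value.
F > N: F lies to the right of N in period 2, so the across-period effect alone puts F higher.
Approximate values (Pauling): N 3.04, F 3.98, P 2.19, Ga 1.81.
So from lowest to highest: Ga < P < N < F.

Ga, P, N, F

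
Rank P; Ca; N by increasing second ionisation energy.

Ca < P < N

Consider each +1 ion: P⁺ still has 4 valence electrons; Ca⁺ still has 1 valence electron; N⁺ still has 4 valence electrons.
All are still removing valence electrons, so compare the +1 ions as you would atoms: IE_2 generally rises across a period (higher Z_eff) and falls down a group (larger shell), subject to the usual subshell exceptions.
Valence configurations: P⁺ [Ne]3s²3p², Ca⁺ [Ar]4s¹, N⁺ [He]2s²2p².
Tabulated IE_2 (kJ/mol): P 1907, Ca 1145, N 2856.
Putting it together, IE_2: Ca < P < N.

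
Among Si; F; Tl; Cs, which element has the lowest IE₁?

Cs

F is in period 2, group 17; Si is in period 3, group 14; Cs is in period 6, group 1; Tl is in period 6, group 13.
First ionization energy rises across a period (greater Z_eff holds electrons more tightly) and falls down a group (valence electrons are farther from the nucleus).
Neither a single period nor a single group — weigh both effects.
Tl > Cs: both are in period 6; the period trend gives Tl the larger value.
Si > Tl: relative to Tl, both the across-period and down-group shifts push Si's first ionization energy up.
F > Si: relative to Si, both the across-period and down-group shifts push F's first ionization energy up.
For reference (kJ/mol): F 1681, Si 786, Cs 376, Tl 589.
The lowest IE₁ among these belongs to Cs.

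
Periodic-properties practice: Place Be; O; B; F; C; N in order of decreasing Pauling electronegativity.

F > O > N > C > B > Be

Be is in period 2, group 2; B is in period 2, group 13; C is in period 2, group 14; N is in period 2, group 15; O is in period 2, group 16; F is in period 2, group 17.
EN rises left→right (higher Z_eff, smaller atoms) and falls top→bottom (larger, more shielded atoms).
All lie in period 2, so electronegativity increases left to right.
So from highest to lowest: F > O > N > C > B > Be.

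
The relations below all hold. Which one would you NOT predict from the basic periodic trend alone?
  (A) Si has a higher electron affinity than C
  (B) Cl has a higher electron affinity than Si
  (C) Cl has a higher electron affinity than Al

(A)

The general trend: electron affinity increases across a period and decreases down a group.
(A) Si (period 3, group 14) vs C (period 2, group 14): the stated order contradicts the simple trend.
(B) Cl (period 3, group 17) vs Si (period 3, group 14): the stated order agrees with the simple trend.
(C) Cl (period 3, group 17) vs Al (period 3, group 13): the stated order agrees with the simple trend.
The exception is (A): Si's larger, more diffuse 3p orbitals accept an added electron slightly more readily than C's compact 2p.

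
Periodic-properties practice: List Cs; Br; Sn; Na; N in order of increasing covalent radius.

Atomic radius shrinks across a period as nuclear charge pulls the same shell inward, and grows down a group as new shells are added.
Here both period and group differ, so the two effects have to be weighed against each other.
Br > N: period and group pull opposite ways; the down-group shift dominates (114 vs 71 pm).
Sn > Br: relative to Br, both the across-period and down-group shifts push Sn's atomic radius up.
Na > Sn: period and group pull opposite ways; the across-period shift dominates (155 vs 140 pm).
Cs > Na: Cs sits below Na in group 1, so the down-group effect alone puts Cs larger.
Tabulated atomic radius (pm): N 71, Na 155, Br 114, Sn 140, Cs 232.
So from smallest to largest: N < Br < Sn < Na < Cs.

N < Br < Sn < Na < Cs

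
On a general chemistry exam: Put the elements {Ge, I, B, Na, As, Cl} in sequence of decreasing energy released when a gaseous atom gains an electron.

Cl, I, Ge, As, Na, B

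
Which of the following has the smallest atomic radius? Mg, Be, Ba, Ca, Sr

Be is in period 2, group 2; Mg is in period 3, group 2; Ca is in period 4, group 2; Sr is in period 5, group 2; Ba is in period 6, group 2.
Moving right in a period, electrons are added to the same shell under a stronger nuclear pull, so atoms get smaller; moving down, a new shell is opened and atoms get larger.
All are in group 2, so atomic radius increases down the group.
The smallest atomic radius among these belongs to Be.

Be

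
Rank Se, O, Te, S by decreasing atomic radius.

O is in period 2, group 16; S is in period 3, group 16; Se is in period 4, group 16; Te is in period 5, group 16.
Radius decreases left→right (rising Z_eff, same n) and increases top→bottom (higher n).
All are in group 16, so atomic radius increases down the group.
So from largest to smallest: Te > Se > S > O.

Te > Se > S > O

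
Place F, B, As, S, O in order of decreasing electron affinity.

EA tends to increase across a period and decrease down a group, though the pattern is less regular than for IE or radius.
These span different periods and groups, so the two trends combine.
As > B: the two effects oppose for this pair; the across-period effect wins (78 vs 27 kJ/mol).
O > As: both effects reinforce here, so O is clearly the higher of the two.
S > O: this pair runs against the simple trend — see the exception note.
F > S: relative to S, both the across-period and down-group shifts push F's electron affinity up.
Note the exception: S has a higher electron affinity than O, contrary to the simple trend — the compact 2p subshell of O repels the added electron more than S's larger 3p does.
Approximate values (kJ/mol): B 27, O 141, F 328, S 200, As 78.
So from highest to lowest: F > S > O > As > B.

F, S, O, As, B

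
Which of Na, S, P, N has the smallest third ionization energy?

P

After 2 electrons have been removed, what remains? Na²⁺ is already 1 electron into the core; S²⁺ still has 4 valence electrons; P²⁺ still has 3 valence electrons; N²⁺ still has 3 valence electrons.
Pulling an electron out of a noble-gas core costs far more than removing a remaining valence electron, so Na sits at the high end of IE_3.
Valence configurations: S²⁺ [Ne]3s²3p², P²⁺ [Ne]3s²3p¹, N²⁺ [He]2s²2p¹.
Approximate IE_3 values (kJ/mol): Na 6910, S 3357, P 2914, N 4578.
Putting it together, IE_3: P < S < N < Na.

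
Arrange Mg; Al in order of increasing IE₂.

IE_2 is the cost of taking one more electron from the +1 cation: Mg⁺ still has 1 valence electron; Al⁺ still has 2 valence electrons.
All are still removing valence electrons, so compare the +1 ions as you would atoms: IE_2 generally rises across a period (higher Z_eff) and falls down a group (larger shell), subject to the usual subshell exceptions.
Valence configurations: Mg⁺ [Ne]3s¹, Al⁺ [Ne]3s².
Tabulated IE_2 (kJ/mol): Mg 1451, Al 1817.
So the second ionization energies run Mg < Al.

Mg, Al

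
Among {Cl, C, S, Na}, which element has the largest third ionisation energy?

The third ionization energy removes an electron from the +2 ion. For each element: Cl²⁺ still has 5 valence electrons; C²⁺ still has 2 valence electrons; S²⁺ still has 4 valence electrons; Na²⁺ is already 1 electron into the core.
Breaking into a closed-shell core is much more expensive than removing a leftover valence electron — Na has the largest IE_3 here.
Valence configurations: Cl²⁺ [Ne]3s²3p³, C²⁺ [He]2s², S²⁺ [Ne]3s²3p².
The numbers (kJ/mol): Cl 3822, C 4620, S 3357, Na 6910.
Overall IE_3 order: S < Cl < C < Na.

Na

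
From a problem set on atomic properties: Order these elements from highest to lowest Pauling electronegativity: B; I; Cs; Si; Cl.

Cl > I > B > Si > Cs

B is in period 2, group 13; Si is in period 3, group 14; Cl is in period 3, group 17; I is in period 5, group 17; Cs is in period 6, group 1.
Smaller atoms with higher effective nuclear charge are more electronegative.
These span different periods and groups, so the two trends combine.
Si > Cs: both effects reinforce here, so Si is clearly the higher of the two.
B > Si: period and group pull opposite ways; the down-group shift dominates (2.04 vs 1.90).
I > B: period and group pull opposite ways; the across-period shift dominates (2.66 vs 2.04).
Cl > I: they share group 17; the group trend gives Cl the larger value.
Approximate values (Pauling): B 2.04, Si 1.90, Cl 3.16, I 2.66, Cs 0.79.
So from highest to lowest: Cl > I > B > Si > Cs.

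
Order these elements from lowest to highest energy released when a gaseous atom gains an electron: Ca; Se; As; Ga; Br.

Ca < Ga < As < Se < Br

Ca is in period 4, group 2; Ga is in period 4, group 13; As is in period 4, group 15; Se is in period 4, group 16; Br is in period 4, group 17.
Atoms with high Z_eff and room in the valence shell (especially the halogens) have the most exothermic electron affinities.
All lie in period 4, so electron affinity increases left to right.
So from lowest to highest: Ca < Ga < As < Se < Br.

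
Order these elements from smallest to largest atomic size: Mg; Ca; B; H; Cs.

H is in period 1, group 1; B is in period 2, group 13; Mg is in period 3, group 2; Ca is in period 4, group 2; Cs is in period 6, group 1.
Moving right in a period, electrons are added to the same shell under a stronger nuclear pull, so atoms get smaller; moving down, a new shell is opened and atoms get larger.
These span different periods and groups, so the two trends combine.
B > H: period and group pull opposite ways; the down-group shift dominates (85 vs 32 pm).
Mg > B: both effects reinforce here, so Mg is clearly the larger of the two.
Ca > Mg: they share group 2; the group trend gives Ca the larger value.
Cs > Ca: both effects reinforce here, so Cs is clearly the larger of the two.
Tabulated atomic radius (pm): H 32, B 85, Mg 139, Ca 171, Cs 232.
So from smallest to largest: H < B < Mg < Ca < Cs.

H < B < Mg < Ca < Cs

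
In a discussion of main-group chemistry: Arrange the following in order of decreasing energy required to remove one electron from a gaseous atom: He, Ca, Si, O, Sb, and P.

He > O > P > Sb > Si > Ca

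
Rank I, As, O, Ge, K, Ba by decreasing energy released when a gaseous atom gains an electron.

I > O > Ge > As > K > Ba

EA tends to increase across a period and decrease down a group, though the pattern is less regular than for IE or radius.
Here both period and group differ, so the two effects have to be weighed against each other.
K > Ba: period and group pull opposite ways; the down-group shift dominates (48 vs 14 kJ/mol).
As > K: As lies to the right of K in period 4, so the across-period effect alone puts As higher.
Ge > As: this pair runs against the simple trend — see the exception note.
O > Ge: both effects reinforce here, so O is clearly the higher of the two.
I > O: period and group pull opposite ways; the across-period shift dominates (295 vs 141 kJ/mol).
Note the exception: Ge has a higher electron affinity than As, contrary to the simple trend — adding an electron to As's half-filled 4p³ is unfavourable, so Ge (4p²) has the more exothermic EA.
For reference (kJ/mol): O 141, K 48, Ge 119, As 78, I 295, Ba 14.
So from highest to lowest: I > O > Ge > As > K > Ba.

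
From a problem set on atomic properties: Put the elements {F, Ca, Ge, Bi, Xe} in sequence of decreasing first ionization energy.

F > Xe > Ge > Bi > Ca

Removing the outermost electron gets harder across a period and easier down a group.
Here both period and group differ, so the two effects have to be weighed against each other.
Bi > Ca: period and group pull opposite ways; the across-period shift dominates (703 vs 590 kJ/mol).
Ge > Bi: period and group pull opposite ways; the down-group shift dominates (762 vs 703 kJ/mol).
Xe > Ge: period and group pull opposite ways; the across-period shift dominates (1170 vs 762 kJ/mol).
F > Xe: the two effects oppose for this pair; the down-group effect wins (1681 vs 1170 kJ/mol).
Approximate values (kJ/mol): F 1681, Ca 590, Ge 762, Xe 1170, Bi 703.
So from highest to lowest: F > Xe > Ge > Bi > Ca.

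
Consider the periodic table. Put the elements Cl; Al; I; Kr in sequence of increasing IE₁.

Al < I < Cl < Kr

Al is in period 3, group 13; Cl is in period 3, group 17; Kr is in period 4, group 18; I is in period 5, group 17.
Across a period the outer electron is held more tightly (higher IE₁); down a group it sits in a higher shell, more shielded, and comes off more easily.
Here both period and group differ, so the two effects have to be weighed against each other.
I > Al: the two effects oppose for this pair; the across-period effect wins (1008 vs 578 kJ/mol).
Cl > I: they share group 17; the group trend gives Cl the larger value.
Kr > Cl: the two effects oppose for this pair; the across-period effect wins (1351 vs 1251 kJ/mol).
For reference (kJ/mol): Al 578, Cl 1251, Kr 1351, I 1008.
So from lowest to highest: Al < I < Cl < Kr.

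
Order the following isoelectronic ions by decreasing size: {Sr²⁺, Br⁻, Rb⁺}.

Br⁻, Rb⁺, Sr²⁺

All of these have 36 electrons, so size is governed by nuclear charge alone: the more protons, the stronger the pull on the same electron cloud, and the smaller the ion.
Nuclear charges: Sr²⁺ (Z=38), Rb⁺ (Z=37), Br⁻ (Z=35).
Largest to smallest: Br⁻ > Rb⁺ > Sr²⁺.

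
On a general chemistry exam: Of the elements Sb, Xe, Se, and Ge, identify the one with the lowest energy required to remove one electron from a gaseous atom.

Ge is in period 4, group 14; Se is in period 4, group 16; Sb is in period 5, group 15; Xe is in period 5, group 18.
Removing the outermost electron gets harder across a period and easier down a group.
Neither a single period nor a single group — weigh both effects.
Sb > Ge: the two effects oppose for this pair; the across-period effect wins (831 vs 762 kJ/mol).
Se > Sb: both effects reinforce here, so Se is clearly the higher of the two.
Xe > Se: the two effects oppose for this pair; the across-period effect wins (1170 vs 941 kJ/mol).
Tabulated first ionization energy (kJ/mol): Ge 762, Se 941, Sb 831, Xe 1170.
The lowest energy required to remove one electron from a gaseous atom among these belongs to Ge.

Ge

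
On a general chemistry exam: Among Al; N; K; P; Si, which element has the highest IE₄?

Al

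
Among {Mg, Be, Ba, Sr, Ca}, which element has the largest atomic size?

Ba

Be is in period 2, group 2; Mg is in period 3, group 2; Ca is in period 4, group 2; Sr is in period 5, group 2; Ba is in period 6, group 2.
Moving right in a period, electrons are added to the same shell under a stronger nuclear pull, so atoms get smaller; moving down, a new shell is opened and atoms get larger.
All are in group 2, so atomic radius increases down the group.
The largest atomic size among these belongs to Ba.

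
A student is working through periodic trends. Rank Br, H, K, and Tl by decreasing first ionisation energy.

H > Br > Tl > K

H is in period 1, group 1; K is in period 4, group 1; Br is in period 4, group 17; Tl is in period 6, group 13.
Removing the outermost electron gets harder across a period and easier down a group.
Neither a single period nor a single group — weigh both effects.
Tl > K: period and group pull opposite ways; the across-period shift dominates (589 vs 419 kJ/mol).
Br > Tl: both effects reinforce here, so Br is clearly the higher of the two.
H > Br: the two effects oppose for this pair; the down-group effect wins (1312 vs 1140 kJ/mol).
Approximate values (kJ/mol): H 1312, K 419, Br 1140, Tl 589.
So from highest to lowest: H > Br > Tl > K.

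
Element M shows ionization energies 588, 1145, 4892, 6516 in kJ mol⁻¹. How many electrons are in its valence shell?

Look for the largest jump between consecutive ionization energies: IE3/IE2 ≈ 4.3, far larger than any earlier ratio.
That jump marks the point where a core electron is being removed. So the atom has 2 valence electrons.

2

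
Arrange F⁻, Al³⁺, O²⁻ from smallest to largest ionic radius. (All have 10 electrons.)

Al³⁺ < F⁻ < O²⁻

All of these have 10 electrons, so size is governed by nuclear charge alone: the more protons, the stronger the pull on the same electron cloud, and the smaller the ion.
Nuclear charges: Al³⁺ (Z=13), F⁻ (Z=9), O²⁻ (Z=8).
Smallest to largest: Al³⁺ < F⁻ < O²⁻.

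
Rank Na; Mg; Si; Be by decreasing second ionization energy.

Consider each +1 ion: Na⁺ is the bare [Ne] core; Mg⁺ still has 1 valence electron; Si⁺ still has 3 valence electrons; Be⁺ still has 1 valence electron.
Core electrons are held far more tightly than valence electrons, so Na tops the IE_2 order.
Valence configurations: Mg⁺ [Ne]3s¹, Si⁺ [Ne]3s²3p¹, Be⁺ [He]2s¹.
The numbers (kJ/mol): Na 4562, Mg 1451, Si 1577, Be 1757.
Hence IE_2: Mg < Si < Be < Na.

Na > Be > Si > Mg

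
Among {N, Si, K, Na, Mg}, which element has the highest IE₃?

The third ionization energy removes an electron from the +2 ion. For each element: N²⁺ still has 3 valence electrons; Si²⁺ still has 2 valence electrons; K²⁺ is already 1 electron into the core; Na²⁺ is already 1 electron into the core; Mg²⁺ is the bare [Ne] core.
Usually core removal costs more than valence removal, but here the competition is close: a tightly held n=2 valence electron can cost more to remove than an n=3 core electron, so the actual values have to decide it.
Valence configurations: N²⁺ [He]2s²2p¹, Si²⁺ [Ne]3s².
The numbers (kJ/mol): N 4578, Si 3232, K 4420, Na 6910, Mg 7733.
Overall IE_3 order: Si < K < N < Na < Mg.

Mg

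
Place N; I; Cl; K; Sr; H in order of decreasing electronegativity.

Cl > N > I > H > Sr > K

H is in period 1, group 1; N is in period 2, group 15; Cl is in period 3, group 17; K is in period 4, group 1; Sr is in period 5, group 2; I is in period 5, group 17.
EN rises left→right (higher Z_eff, smaller atoms) and falls top→bottom (larger, more shielded atoms).
Here both period and group differ, so the two effects have to be weighed against each other.
Sr > K: the two effects oppose for this pair; the across-period effect wins (0.95 vs 0.82).
H > Sr: period and group pull opposite ways; the down-group shift dominates (2.20 vs 0.95).
I > H: period and group pull opposite ways; the across-period shift dominates (2.66 vs 2.20).
N > I: the two effects oppose for this pair; the down-group effect wins (3.04 vs 2.66).
Cl > N: the two effects oppose for this pair; the across-period effect wins (3.16 vs 3.04).
Tabulated electronegativity (Pauling): H 2.20, N 3.04, Cl 3.16, K 0.82, Sr 0.95, I 2.66.
So from highest to lowest: Cl > N > I > H > Sr > K.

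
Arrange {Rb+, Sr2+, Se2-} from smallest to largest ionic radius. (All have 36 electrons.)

Sr2+ < Rb+ < Se2-

All of these have 36 electrons, so size is governed by nuclear charge alone: the more protons, the stronger the pull on the same electron cloud, and the smaller the ion.
Nuclear charges: Sr2+ (Z=38), Rb+ (Z=37), Se2- (Z=34).
Smallest to largest: Sr2+ < Rb+ < Se2-.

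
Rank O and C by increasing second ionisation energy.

IE_2 is the cost of taking one more electron from the +1 cation: O⁺ still has 5 valence electrons; C⁺ still has 3 valence electrons.
All are still removing valence electrons, so compare the +1 ions as you would atoms: IE_2 generally rises across a period (higher Z_eff) and falls down a group (larger shell), subject to the usual subshell exceptions.
Valence configurations: O⁺ [He]2s²2p³, C⁺ [He]2s²2p¹.
Approximate IE_2 values (kJ/mol): O 3388, C 2353.
Overall IE_2 order: C < O.

C < O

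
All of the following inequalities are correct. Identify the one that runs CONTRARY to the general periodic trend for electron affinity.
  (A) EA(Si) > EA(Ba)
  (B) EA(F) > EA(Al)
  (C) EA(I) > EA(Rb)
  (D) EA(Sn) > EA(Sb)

The general trend: electron affinity increases across a period and decreases down a group.
(A) Si (period 3, group 14) vs Ba (period 6, group 2): the stated order agrees with the simple trend.
(B) F (period 2, group 17) vs Al (period 3, group 13): the stated order agrees with the simple trend.
(C) I (period 5, group 17) vs Rb (period 5, group 1): the stated order agrees with the simple trend.
(D) Sn (period 5, group 14) vs Sb (period 5, group 15): the stated order contradicts the simple trend.
The exception is (D): adding an electron to Sb's half-filled 5p³ is unfavourable, so Sn has the more exothermic EA.

(D)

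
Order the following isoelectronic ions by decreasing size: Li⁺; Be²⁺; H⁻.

H⁻, Li⁺, Be²⁺

All of these have 2 electrons, so size is governed by nuclear charge alone: the more protons, the stronger the pull on the same electron cloud, and the smaller the ion.
Nuclear charges: Be²⁺ (Z=4), Li⁺ (Z=3), H⁻ (Z=1).
Largest to smallest: H⁻ > Li⁺ > Be²⁺.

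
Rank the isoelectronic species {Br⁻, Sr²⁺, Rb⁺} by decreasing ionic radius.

Br⁻, Rb⁺, Sr²⁺

All of these have 36 electrons, so size is governed by nuclear charge alone: the more protons, the stronger the pull on the same electron cloud, and the smaller the ion.
Nuclear charges: Sr²⁺ (Z=38), Rb⁺ (Z=37), Br⁻ (Z=35).
Largest to smallest: Br⁻ > Rb⁺ > Sr²⁺.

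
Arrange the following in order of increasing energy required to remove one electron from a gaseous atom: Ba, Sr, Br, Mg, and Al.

Mg is in period 3, group 2; Al is in period 3, group 13; Br is in period 4, group 17; Sr is in period 5, group 2; Ba is in period 6, group 2.
Removing the outermost electron gets harder across a period and easier down a group.
These span different periods and groups, so the two trends combine.
Sr > Ba: they share group 2; the group trend gives Sr the larger value.
Al > Sr: relative to Sr, both the across-period and down-group shifts push Al's first ionization energy up.
Mg > Al: this pair runs against the simple trend — see the exception note.
Br > Mg: the two effects oppose for this pair; the across-period effect wins (1140 vs 738 kJ/mol).
Note the exception: Mg has a higher first ionization energy than Al, contrary to the simple trend — Al's single 3p electron is easier to remove than one from Mg's filled 3s².
Approximate values (kJ/mol): Mg 738, Al 578, Br 1140, Sr 550, Ba 503.
So from lowest to highest: Ba < Sr < Al < Mg < Br.

Ba < Sr < Al < Mg < Br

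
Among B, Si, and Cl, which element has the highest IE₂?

Consider each +1 ion: B⁺ still has 2 valence electrons; Si⁺ still has 3 valence electrons; Cl⁺ still has 6 valence electrons.
All are still removing valence electrons, so compare the +1 ions as you would atoms: IE_2 generally rises across a period (higher Z_eff) and falls down a group (larger shell), subject to the usual subshell exceptions.
Valence configurations: B⁺ [He]2s², Si⁺ [Ne]3s²3p¹, Cl⁺ [Ne]3s²3p⁴.
The numbers (kJ/mol): B 2427, Si 1577, Cl 2298.
Overall IE_2 order: Si < Cl < B.

B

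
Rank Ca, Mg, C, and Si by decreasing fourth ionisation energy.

Mg > Ca > C > Si

IE_4 is the cost of taking one more electron from the +3 cation: Ca³⁺ is already 1 electron into the core; Mg³⁺ is already 1 electron into the core; C³⁺ still has 1 valence electron; Si³⁺ still has 1 valence electron.
Core electrons are held far more tightly than valence electrons, so Ca and Mg top the IE_4 order.
Valence configurations: C³⁺ [He]2s¹, Si³⁺ [Ne]3s¹.
The numbers (kJ/mol): Ca 6491, Mg 10543, C 6223, Si 4356.
Putting it together, IE_4: Si < C < Ca < Mg.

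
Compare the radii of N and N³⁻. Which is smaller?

Forming N³⁻ adds 3 electrons to N. More electron–electron repulsion in the same shell, with unchanged nuclear charge, lets the cloud expand.
An anion is larger than its parent atom: N³⁻ > N.

N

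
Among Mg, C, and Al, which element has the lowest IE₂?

Consider each +1 ion: Mg⁺ still has 1 valence electron; C⁺ still has 3 valence electrons; Al⁺ still has 2 valence electrons.
All are still removing valence electrons, so compare the +1 ions as you would atoms: IE_2 generally rises across a period (higher Z_eff) and falls down a group (larger shell), subject to the usual subshell exceptions.
Valence configurations: Mg⁺ [Ne]3s¹, C⁺ [He]2s²2p¹, Al⁺ [Ne]3s².
Tabulated IE_2 (kJ/mol): Mg 1451, C 2353, Al 1817.
Overall IE_2 order: Mg < Al < C.

Mg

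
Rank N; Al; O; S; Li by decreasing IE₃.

Li, O, N, S, Al

The third ionization energy removes an electron from the +2 ion. For each element: N²⁺ still has 3 valence electrons; Al²⁺ still has 1 valence electron; O²⁺ still has 4 valence electrons; S²⁺ still has 4 valence electrons; Li²⁺ is already 1 electron into the core.
Pulling an electron out of a noble-gas core costs far more than removing a remaining valence electron, so Li sits at the high end of IE_3.
Valence configurations: N²⁺ [He]2s²2p¹, Al²⁺ [Ne]3s¹, O²⁺ [He]2s²2p², S²⁺ [Ne]3s²3p².
Tabulated IE_3 (kJ/mol): N 4578, Al 2745, O 5300, S 3357, Li 11815.
Overall IE_3 order: Al < S < N < O < Li.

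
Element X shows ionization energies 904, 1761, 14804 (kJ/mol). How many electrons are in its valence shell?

Look for the largest jump between consecutive ionization energies: IE3/IE2 ≈ 8.4, far larger than any earlier ratio.
That jump marks the point where a core electron is being removed. So the atom has 2 valence electrons.

2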